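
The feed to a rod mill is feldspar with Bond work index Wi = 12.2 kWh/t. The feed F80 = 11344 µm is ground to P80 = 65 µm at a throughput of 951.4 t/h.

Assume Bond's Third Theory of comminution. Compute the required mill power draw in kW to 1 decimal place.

W_Bond = 10·Wi·(1/√P₈₀ − 1/√F₈₀)
W = 10·12.2·(1/√65 − 1/√11344) = 10·12.2·(0.114646) = 13.9868 kWh/t
Mill draw = 13.9868 × 951.4 = 13307.0 kW

P = 13307.0 kW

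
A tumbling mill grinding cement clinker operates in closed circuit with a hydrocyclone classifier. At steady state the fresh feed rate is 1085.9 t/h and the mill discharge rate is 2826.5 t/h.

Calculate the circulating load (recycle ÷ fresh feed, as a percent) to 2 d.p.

CL = 160.29 %

Mill node: discharge = fresh + recycle.
R = M − F = 2826.5 − 1085.9 = 1740.6 t/h
CL = 100·R/F = 100·1740.6/1085.9 = 160.29 %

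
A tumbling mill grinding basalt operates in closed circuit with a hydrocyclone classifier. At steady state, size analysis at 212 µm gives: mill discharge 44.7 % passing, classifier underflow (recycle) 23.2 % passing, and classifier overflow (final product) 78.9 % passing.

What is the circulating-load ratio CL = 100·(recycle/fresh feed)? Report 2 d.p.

Mass balance on the −212 µm fraction:
(1+r)d = ru + o → r = (o−d)/(d−u)
r = (78.9 − 44.7)/(44.7 − 23.2) = 34.2/21.5 = 1.5907
CL = 100·r = 159.07 %

CL = 159.07 %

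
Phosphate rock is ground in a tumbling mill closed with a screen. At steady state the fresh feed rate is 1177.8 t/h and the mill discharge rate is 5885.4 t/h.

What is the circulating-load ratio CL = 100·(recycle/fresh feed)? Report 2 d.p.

CL = 399.69 %

Discharge = new feed + return, hence
R = M − F = 5885.4 − 1177.8 = 4707.6 t/h
CL = 100·R/F = 100·4707.6/1177.8 = 399.69 %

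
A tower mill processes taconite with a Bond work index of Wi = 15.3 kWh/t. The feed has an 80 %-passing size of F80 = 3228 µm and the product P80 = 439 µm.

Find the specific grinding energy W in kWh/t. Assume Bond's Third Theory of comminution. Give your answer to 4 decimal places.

W = 4.6094 kWh/t

Bond: W = 10·Wi·(1/√P80 − 1/√F80)
1/√439 = 0.047727;  1/√3228 = 0.017601
W = 10·15.3·(0.047727 − 0.017601) = 4.6094 kWh/t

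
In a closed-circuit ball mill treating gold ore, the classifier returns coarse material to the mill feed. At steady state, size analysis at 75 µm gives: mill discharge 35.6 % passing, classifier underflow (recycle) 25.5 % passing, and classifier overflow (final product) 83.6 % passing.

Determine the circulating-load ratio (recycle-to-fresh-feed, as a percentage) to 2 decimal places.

CL = 475.25 %

Classifier node, passing 75 µm:
Fd + Rd = Ru + Fo ⇒ R/F = (o−d)/(d−u)
r = (83.6 − 35.6)/(35.6 − 25.5) = 48.0/10.1 = 4.7525
CL = 100·r = 475.25 %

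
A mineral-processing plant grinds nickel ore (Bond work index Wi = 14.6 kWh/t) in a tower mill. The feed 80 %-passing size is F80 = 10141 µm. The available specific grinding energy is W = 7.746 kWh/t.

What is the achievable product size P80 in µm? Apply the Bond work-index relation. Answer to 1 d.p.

W = 10·Wi·(P80^(-½) − F80^(-½))
⇒ 1/√P80 = W/(10·Wi) + 1/√F80
  = 7.7460/(10·14.6) + 1/√10141 = 0.053055 + 0.009930 = 0.062985
P80 = (1/0.062985)² = 15.8768² = 252.07 µm

P80 = 252.1 µm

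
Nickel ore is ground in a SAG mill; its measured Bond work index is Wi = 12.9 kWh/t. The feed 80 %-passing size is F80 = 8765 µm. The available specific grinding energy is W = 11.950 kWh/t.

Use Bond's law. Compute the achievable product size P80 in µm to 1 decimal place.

P80 = 93.7 µm

W = 10 Wi (1/√P80 − 1/√F80)  [Bond]
⇒ 1/√P80 = W/(10 Wi) + 1/√F80
  = 11.9500/(10·12.9) + 1/√8765 = 0.092636 + 0.010681 = 0.103317
P80 = (1/0.103317)² = 9.6790² = 93.68 µm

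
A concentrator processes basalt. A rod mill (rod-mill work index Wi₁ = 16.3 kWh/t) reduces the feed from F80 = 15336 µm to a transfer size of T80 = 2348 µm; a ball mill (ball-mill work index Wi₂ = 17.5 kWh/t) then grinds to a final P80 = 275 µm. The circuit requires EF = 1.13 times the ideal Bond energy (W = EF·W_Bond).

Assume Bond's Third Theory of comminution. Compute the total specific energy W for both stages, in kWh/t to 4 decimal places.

W = 10.1576 kWh/t

Bond:  W = 10 Wi (1/√P − 1/√F)
Stage 1 (15336→2348 µm, Wi₁=16.3): W₁ = 10·16.3·(0.020637 − 0.008075) = 2.0476 kWh/t
Stage 2 (2348→275 µm, Wi₂=17.5): W₂ = 10·17.5·(0.060302 − 0.020637) = 6.9414 kWh/t
W = W₁ + W₂ = 2.0476 + 6.9414 = 8.9890 kWh/t
Apply correction: 8.9890 × 1.13 = 10.1576 kWh/t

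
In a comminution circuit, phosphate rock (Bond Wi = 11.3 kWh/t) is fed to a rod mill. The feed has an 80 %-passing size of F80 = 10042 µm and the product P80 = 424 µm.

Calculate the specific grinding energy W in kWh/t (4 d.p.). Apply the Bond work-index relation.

W = 10·Wi·[P80^(−½) − F80^(−½)]
1/√424 = 0.048564;  1/√10042 = 0.009979
W = 10·11.3·(0.048564 − 0.009979) = 4.3601 kWh/t

W = 4.3601 kWh/t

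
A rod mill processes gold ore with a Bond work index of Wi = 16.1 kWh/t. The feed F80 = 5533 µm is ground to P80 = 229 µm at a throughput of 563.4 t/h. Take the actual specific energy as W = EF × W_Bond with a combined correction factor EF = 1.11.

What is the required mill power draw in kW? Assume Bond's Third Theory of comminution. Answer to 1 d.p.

P = 5299.9 kW

Bond:  W = 10 Wi (1/√P − 1/√F)
W = 10·16.1·(1/√229 − 1/√5533) = 10·16.1·(0.052638) = 8.4747 kWh/t
Apply correction: 8.4747 × 1.11 = 9.4070 kWh/t
Mill draw = 9.4070 × 563.4 = 5299.9 kW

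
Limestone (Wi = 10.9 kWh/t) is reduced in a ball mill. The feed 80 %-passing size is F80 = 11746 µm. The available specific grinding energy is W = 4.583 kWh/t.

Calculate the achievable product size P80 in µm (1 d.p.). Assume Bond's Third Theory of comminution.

P80 = 380.4 µm

W = 10 Wi / √P80 − 10 Wi / √F80
⇒ 1/√P80 = W/(10 Wi) + 1/√F80
  = 4.5830/(10·10.9) + 1/√11746 = 0.042046 + 0.009227 = 0.051273
P80 = (1/0.051273)² = 19.5035² = 380.39 µm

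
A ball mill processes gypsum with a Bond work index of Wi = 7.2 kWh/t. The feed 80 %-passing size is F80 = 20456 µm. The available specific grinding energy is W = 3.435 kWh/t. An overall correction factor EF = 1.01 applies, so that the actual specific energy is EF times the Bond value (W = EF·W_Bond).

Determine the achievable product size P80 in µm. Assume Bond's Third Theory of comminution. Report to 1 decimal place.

P80 = 340.1 µm

Bond:  W = 10 Wi (1/√P − 1/√F)
W_Bond = W / EF = 3.435 / 1.01 = 3.4010 kWh/t
P80^-0.5 = F80^-0.5 + W_Bond/(10 Wi)
  = 3.4010/(10·7.2) + 1/√20456 = 0.047236 + 0.006992 = 0.054228
P80 = (1/0.054228)² = 18.4407² = 340.06 µm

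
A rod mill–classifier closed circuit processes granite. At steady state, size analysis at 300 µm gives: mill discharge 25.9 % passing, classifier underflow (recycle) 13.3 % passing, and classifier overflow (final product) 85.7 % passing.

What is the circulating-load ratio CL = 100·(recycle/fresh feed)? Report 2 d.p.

CL = 474.60 %

Two-product formula at 300 µm:
Fd + Rd = Ru + Fo ⇒ R/F = (o−d)/(d−u)
r = (85.7 − 25.9)/(25.9 − 13.3) = 59.8/12.6 = 4.7460
CL = 100·r = 474.60 %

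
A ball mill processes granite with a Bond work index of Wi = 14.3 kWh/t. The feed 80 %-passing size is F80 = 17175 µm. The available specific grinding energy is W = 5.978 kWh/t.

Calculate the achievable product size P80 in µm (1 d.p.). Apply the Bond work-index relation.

P80 = 409.2 µm

W_Bond = 10·Wi·(1/√P₈₀ − 1/√F₈₀)
⇒ 1/√P80 = W/(10 Wi) + 1/√F80
  = 5.9780/(10·14.3) + 1/√17175 = 0.041804 + 0.007630 = 0.049435
P80 = (1/0.049435)² = 20.2287² = 409.20 µm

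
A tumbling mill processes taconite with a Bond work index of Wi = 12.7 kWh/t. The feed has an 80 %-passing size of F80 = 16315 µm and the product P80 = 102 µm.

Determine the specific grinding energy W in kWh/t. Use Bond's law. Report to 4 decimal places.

W = 10 Wi (1/√P80 − 1/√F80)  [Bond]
1/√102 = 0.099015;  1/√16315 = 0.007829
W = 10·12.7·(0.099015 − 0.007829) = 11.5806 kWh/t

W = 11.5806 kWh/t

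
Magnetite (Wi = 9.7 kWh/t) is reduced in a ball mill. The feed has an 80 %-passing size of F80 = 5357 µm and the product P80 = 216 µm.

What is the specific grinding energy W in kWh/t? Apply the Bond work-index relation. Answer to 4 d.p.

W = 5.2747 kWh/t

Bond:  W = 10 Wi (1/√P − 1/√F)
1/√216 = 0.068041;  1/√5357 = 0.013663
W = 10·9.7·(0.068041 − 0.013663) = 5.2747 kWh/t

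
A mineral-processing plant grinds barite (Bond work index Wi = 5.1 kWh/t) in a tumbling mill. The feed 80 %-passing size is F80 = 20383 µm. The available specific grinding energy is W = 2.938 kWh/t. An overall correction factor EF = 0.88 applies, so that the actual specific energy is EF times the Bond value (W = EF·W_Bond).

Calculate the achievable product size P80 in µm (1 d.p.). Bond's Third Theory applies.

W = 10 Wi (P80^-0.5 − F80^-0.5)
W_Bond = W / EF = 2.938 / 0.88 = 3.3386 kWh/t
1/√P80 = 1/√F80 + W_Bond/(10·Wi)
  = 3.3386/(10·5.1) + 1/√20383 = 0.065463 + 0.007004 = 0.072468
P80 = (1/0.072468)² = 13.7992² = 190.42 µm

P80 = 190.4 µm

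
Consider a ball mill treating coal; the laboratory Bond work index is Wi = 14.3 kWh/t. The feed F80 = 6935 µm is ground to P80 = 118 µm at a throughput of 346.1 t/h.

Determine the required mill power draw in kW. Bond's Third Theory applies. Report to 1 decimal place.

Bond:  W = 10 Wi (1/√P − 1/√F)
W = 10·14.3·(1/√118 − 1/√6935) = 10·14.3·(0.080049) = 11.4470 kWh/t
Mill draw = 11.4470 × 346.1 = 3961.8 kW

P = 3961.8 kW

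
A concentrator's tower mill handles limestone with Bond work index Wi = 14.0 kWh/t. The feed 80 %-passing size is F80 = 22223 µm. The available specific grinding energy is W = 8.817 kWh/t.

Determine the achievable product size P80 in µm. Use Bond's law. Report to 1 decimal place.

W = 10·Wi·(P80^(-½) − F80^(-½))
P80^-0.5 = F80^-0.5 + W/(10 Wi)
  = 8.8170/(10·14.0) + 1/√22223 = 0.062979 + 0.006708 = 0.069687
P80 = (1/0.069687)² = 14.3499² = 205.92 µm

P80 = 205.9 µm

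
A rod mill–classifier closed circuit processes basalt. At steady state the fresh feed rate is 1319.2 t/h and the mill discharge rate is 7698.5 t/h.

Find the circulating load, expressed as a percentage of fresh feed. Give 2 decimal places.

CL = 483.57 %

Mill node: discharge = fresh + recycle.
R = M − F = 7698.5 − 1319.2 = 6379.3 t/h
CL = 100·R/F = 100·6379.3/1319.2 = 483.57 %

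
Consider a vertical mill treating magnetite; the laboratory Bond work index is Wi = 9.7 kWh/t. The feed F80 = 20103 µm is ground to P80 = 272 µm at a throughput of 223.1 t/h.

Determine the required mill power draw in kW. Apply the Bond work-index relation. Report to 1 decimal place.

W = 10·Wi·[P80^(−½) − F80^(−½)]
W = 10·9.7·(1/√272 − 1/√20103) = 10·9.7·(0.053581) = 5.1974 kWh/t
P_mill = W·ṁ = 5.1974·223.1 = 1159.5 kW

P = 1159.5 kW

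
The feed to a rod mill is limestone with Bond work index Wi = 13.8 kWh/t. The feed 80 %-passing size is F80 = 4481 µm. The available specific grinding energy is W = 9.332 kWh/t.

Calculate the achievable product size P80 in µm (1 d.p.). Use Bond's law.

W = 10 Wi / √P80 − 10 Wi / √F80
⇒ 1/√P80 = W/(10 Wi) + 1/√F80
  = 9.3320/(10·13.8) + 1/√4481 = 0.067623 + 0.014939 = 0.082562
P80 = (1/0.082562)² = 12.1121² = 146.70 µm

P80 = 146.7 µm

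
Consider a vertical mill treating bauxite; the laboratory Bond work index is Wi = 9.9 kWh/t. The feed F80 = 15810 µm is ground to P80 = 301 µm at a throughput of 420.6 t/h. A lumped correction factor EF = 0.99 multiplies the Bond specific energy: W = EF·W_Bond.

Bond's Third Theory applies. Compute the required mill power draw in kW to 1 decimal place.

P = 2048.2 kW

W_Bond = 10·Wi·(1/√P₈₀ − 1/√F₈₀)
W = 10·9.9·(1/√301 − 1/√15810) = 10·9.9·(0.049686) = 4.9189 kWh/t
Corrected W = EF·W_Bond = 0.99·4.9189 = 4.8697 kWh/t
P_mill = W·ṁ = 4.8697·420.6 = 2048.2 kW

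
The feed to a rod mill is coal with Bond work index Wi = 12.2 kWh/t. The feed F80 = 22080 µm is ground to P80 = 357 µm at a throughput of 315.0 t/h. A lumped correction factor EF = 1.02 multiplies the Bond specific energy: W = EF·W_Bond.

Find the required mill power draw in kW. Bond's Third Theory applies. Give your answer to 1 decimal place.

W = 10 Wi / √P80 − 10 Wi / √F80
W = 10·12.2·(1/√357 − 1/√22080) = 10·12.2·(0.046196) = 5.6359 kWh/t
W_actual = 1.02 × 5.6359 = 5.7486 kWh/t
Power = W × throughput = 5.7486 kWh/t × 315.0 t/h = 1810.8 kW

P = 1810.8 kW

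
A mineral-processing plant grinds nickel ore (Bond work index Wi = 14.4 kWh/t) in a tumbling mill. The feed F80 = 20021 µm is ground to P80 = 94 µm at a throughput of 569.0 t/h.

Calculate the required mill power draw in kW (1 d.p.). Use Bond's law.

Bond:  W = 10 Wi (1/√P − 1/√F)
W = 10·14.4·(1/√94 − 1/√20021) = 10·14.4·(0.096075) = 13.8348 kWh/t
P_mill = W·ṁ = 13.8348·569.0 = 7872.0 kW

P = 7872.0 kW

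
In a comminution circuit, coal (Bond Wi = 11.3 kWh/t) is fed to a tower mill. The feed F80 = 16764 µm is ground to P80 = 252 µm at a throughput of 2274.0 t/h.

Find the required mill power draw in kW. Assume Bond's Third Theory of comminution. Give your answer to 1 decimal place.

P = 14202.5 kW

W = 10·Wi·(P80^(-½) − F80^(-½))
W = 10·11.3·(1/√252 − 1/√16764) = 10·11.3·(0.055271) = 6.2456 kWh/t
P_mill = W·ṁ = 6.2456·2274.0 = 14202.5 kW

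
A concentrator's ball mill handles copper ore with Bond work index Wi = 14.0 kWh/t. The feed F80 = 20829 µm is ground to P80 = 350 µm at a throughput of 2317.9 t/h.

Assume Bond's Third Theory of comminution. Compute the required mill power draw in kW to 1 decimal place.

P = 15097.1 kW

W_Bond = 10·Wi·(1/√P₈₀ − 1/√F₈₀)
W = 10·14.0·(1/√350 − 1/√20829) = 10·14.0·(0.046523) = 6.5133 kWh/t
P = W·T = 6.5133·2317.9 = 15097.1 kW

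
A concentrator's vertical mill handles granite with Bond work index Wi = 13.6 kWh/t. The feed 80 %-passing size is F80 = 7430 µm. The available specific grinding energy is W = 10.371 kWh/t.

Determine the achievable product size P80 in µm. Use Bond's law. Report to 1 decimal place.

P80 = 129.5 µm

W = 10·Wi·(P80^(-½) − F80^(-½))
P80^-0.5 = F80^-0.5 + W/(10 Wi)
  = 10.3710/(10·13.6) + 1/√7430 = 0.076257 + 0.011601 = 0.087859
P80 = (1/0.087859)² = 11.3819² = 129.55 µm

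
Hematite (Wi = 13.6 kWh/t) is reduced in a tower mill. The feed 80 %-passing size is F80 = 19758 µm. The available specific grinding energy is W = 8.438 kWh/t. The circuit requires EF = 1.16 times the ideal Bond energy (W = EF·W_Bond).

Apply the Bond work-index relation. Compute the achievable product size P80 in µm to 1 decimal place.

Bond:  W = 10 Wi (1/√P − 1/√F)
W_Bond = W / EF = 8.438 / 1.16 = 7.2741 kWh/t
⇒ 1/√P80 = W_Bond/(10 Wi) + 1/√F80
  = 7.2741/(10·13.6) + 1/√19758 = 0.053486 + 0.007114 = 0.060601
P80 = (1/0.060601)² = 16.5015² = 272.30 µm

P80 = 272.3 µm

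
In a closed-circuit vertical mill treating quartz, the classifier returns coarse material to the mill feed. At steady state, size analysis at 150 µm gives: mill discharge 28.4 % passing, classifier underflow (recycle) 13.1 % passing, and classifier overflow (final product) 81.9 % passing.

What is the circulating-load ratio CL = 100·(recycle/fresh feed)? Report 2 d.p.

CL = 349.67 %

Balance %-passing 150 µm (r = R/F):
r = (o − d)/(d − u)
r = (81.9 − 28.4)/(28.4 − 13.1) = 53.5/15.3 = 3.4967
CL = 100·r = 349.67 %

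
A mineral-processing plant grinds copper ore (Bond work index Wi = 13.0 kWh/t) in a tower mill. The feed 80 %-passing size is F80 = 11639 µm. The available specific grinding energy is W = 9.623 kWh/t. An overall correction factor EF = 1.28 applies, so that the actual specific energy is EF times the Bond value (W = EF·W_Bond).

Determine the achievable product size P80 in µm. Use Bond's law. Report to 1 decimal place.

W = 10·Wi·[P80^(−½) − F80^(−½)]
W_Bond = W / EF = 9.623 / 1.28 = 7.5180 kWh/t
P80^(−½) = W_Bond/(10 Wi) + F80^(−½)
  = 7.5180/(10·13.0) + 1/√11639 = 0.057831 + 0.009269 = 0.067100
P80 = (1/0.067100)² = 14.9032² = 222.11 µm

P80 = 222.1 µm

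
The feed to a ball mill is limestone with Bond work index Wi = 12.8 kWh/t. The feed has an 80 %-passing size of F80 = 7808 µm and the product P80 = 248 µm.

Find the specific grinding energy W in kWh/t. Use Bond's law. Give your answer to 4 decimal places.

W = 10 Wi (1/√P80 − 1/√F80)  [Bond]
1/√248 = 0.063500;  1/√7808 = 0.011317
W = 10·12.8·(0.063500 − 0.011317) = 6.6794 kWh/t

W = 6.6794 kWh/t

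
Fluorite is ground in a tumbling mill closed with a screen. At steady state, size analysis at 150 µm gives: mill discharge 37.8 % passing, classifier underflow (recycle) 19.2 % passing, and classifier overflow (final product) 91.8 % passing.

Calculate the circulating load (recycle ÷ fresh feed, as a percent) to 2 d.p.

CL = 290.32 %

Let r = R/F. Size balance at 150 µm:
d + r·d = r·u + o → r(d−u) = o−d
r = (91.8 − 37.8)/(37.8 − 19.2) = 54.0/18.6 = 2.9032
CL = 100·r = 290.32 %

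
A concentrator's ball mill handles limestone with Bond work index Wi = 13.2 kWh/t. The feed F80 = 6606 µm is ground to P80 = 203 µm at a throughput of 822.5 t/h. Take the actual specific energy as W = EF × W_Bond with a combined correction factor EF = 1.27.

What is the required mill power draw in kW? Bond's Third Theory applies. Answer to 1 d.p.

P = 7981.1 kW

W = 10 Wi (1/√P80 − 1/√F80)  [Bond]
W = 10·13.2·(1/√203 − 1/√6606) = 10·13.2·(0.057883) = 7.6405 kWh/t
Apply correction: 7.6405 × 1.27 = 9.7035 kWh/t
Power = W × throughput = 9.7035 kWh/t × 822.5 t/h = 7981.1 kW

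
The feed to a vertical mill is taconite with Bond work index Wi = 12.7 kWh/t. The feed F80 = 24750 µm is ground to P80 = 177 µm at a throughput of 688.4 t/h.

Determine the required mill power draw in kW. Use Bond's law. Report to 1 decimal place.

W = 10 Wi / √P80 − 10 Wi / √F80
W = 10·12.7·(1/√177 − 1/√24750) = 10·12.7·(0.068808) = 8.7386 kWh/t
P_mill = W·ṁ = 8.7386·688.4 = 6015.7 kW

P = 6015.7 kW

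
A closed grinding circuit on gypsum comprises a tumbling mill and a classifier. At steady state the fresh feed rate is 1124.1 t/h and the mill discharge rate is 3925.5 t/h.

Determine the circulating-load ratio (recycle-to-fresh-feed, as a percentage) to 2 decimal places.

CL = 249.21 %

Mill node: discharge = fresh + recycle.
R = M − F = 3925.5 − 1124.1 = 2801.4 t/h
CL = 100·R/F = 100·2801.4/1124.1 = 249.21 %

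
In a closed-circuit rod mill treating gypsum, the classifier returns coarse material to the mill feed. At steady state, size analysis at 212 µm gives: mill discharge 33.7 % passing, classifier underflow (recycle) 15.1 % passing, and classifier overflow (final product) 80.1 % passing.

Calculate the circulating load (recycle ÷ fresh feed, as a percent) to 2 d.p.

CL = 249.46 %

Classifier node, passing 212 µm:
Fd + Rd = Ru + Fo ⇒ R/F = (o−d)/(d−u)
r = (80.1 − 33.7)/(33.7 − 15.1) = 46.4/18.6 = 2.4946
CL = 100·r = 249.46 %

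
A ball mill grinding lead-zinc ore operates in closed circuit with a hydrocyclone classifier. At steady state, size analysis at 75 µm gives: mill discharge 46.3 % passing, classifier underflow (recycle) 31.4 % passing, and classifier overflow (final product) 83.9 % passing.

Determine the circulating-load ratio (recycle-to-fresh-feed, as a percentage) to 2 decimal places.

CL = 252.35 %

Two-product formula at 75 µm:
r = (o − d)/(d − u)
r = (83.9 − 46.3)/(46.3 − 31.4) = 37.6/14.9 = 2.5235
CL = 100·r = 252.35 %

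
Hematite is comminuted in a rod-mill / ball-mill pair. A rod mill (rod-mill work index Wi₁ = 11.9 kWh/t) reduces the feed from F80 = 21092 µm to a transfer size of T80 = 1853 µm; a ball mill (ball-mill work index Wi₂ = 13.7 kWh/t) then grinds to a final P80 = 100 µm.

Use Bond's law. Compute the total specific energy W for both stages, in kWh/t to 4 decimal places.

W = 12.4625 kWh/t

W = 10 Wi (1/√P80 − 1/√F80)  [Bond]
Stage 1 (21092→1853 µm, Wi₁=11.9): W₁ = 10·11.9·(0.023231 − 0.006886) = 1.9451 kWh/t
Stage 2 (1853→100 µm, Wi₂=13.7): W₂ = 10·13.7·(0.100000 − 0.023231) = 10.5174 kWh/t
W = W₁ + W₂ = 1.9451 + 10.5174 = 12.4625 kWh/t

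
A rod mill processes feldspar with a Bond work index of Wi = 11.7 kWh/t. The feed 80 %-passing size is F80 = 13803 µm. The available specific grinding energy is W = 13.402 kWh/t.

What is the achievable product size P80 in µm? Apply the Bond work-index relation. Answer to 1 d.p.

P80 = 66.0 µm

W = 10 Wi (1/√P80 − 1/√F80)  [Bond]
⇒ 1/√P80 = W/(10·Wi) + 1/√F80
  = 13.4020/(10·11.7) + 1/√13803 = 0.114547 + 0.008512 = 0.123059
P80 = (1/0.123059)² = 8.1262² = 66.04 µm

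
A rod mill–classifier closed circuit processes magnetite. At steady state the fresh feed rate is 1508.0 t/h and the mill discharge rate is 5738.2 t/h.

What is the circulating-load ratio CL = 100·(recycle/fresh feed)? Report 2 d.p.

Steady state: M = F + R.
R = M − F = 5738.2 − 1508.0 = 4230.2 t/h
CL = 100·R/F = 100·4230.2/1508.0 = 280.52 %

CL = 280.52 %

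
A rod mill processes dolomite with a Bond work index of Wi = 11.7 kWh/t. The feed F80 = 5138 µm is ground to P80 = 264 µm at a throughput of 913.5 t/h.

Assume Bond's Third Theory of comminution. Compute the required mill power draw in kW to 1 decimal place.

W = 10 Wi / √P80 − 10 Wi / √F80
W = 10·11.7·(1/√264 − 1/√5138) = 10·11.7·(0.047595) = 5.5686 kWh/t
Power = W × throughput = 5.5686 kWh/t × 913.5 t/h = 5086.9 kW

P = 5086.9 kW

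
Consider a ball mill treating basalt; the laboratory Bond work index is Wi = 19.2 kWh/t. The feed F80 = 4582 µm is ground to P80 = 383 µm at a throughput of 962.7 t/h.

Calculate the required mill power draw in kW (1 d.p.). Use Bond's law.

W = 10·Wi·[P80^(−½) − F80^(−½)]
W = 10·19.2·(1/√383 − 1/√4582) = 10·19.2·(0.036324) = 6.9743 kWh/t
P = W·T = 6.9743·962.7 = 6714.2 kW

P = 6714.2 kW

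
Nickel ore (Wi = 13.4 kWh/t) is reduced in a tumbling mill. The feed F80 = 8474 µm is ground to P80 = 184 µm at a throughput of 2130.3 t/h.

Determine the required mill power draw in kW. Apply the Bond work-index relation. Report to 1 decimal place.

P = 17943.4 kW

W = 10·Wi·(P80^(-½) − F80^(-½))
W = 10·13.4·(1/√184 − 1/√8474) = 10·13.4·(0.062858) = 8.4229 kWh/t
Mill draw = 8.4229 × 2130.3 = 17943.4 kW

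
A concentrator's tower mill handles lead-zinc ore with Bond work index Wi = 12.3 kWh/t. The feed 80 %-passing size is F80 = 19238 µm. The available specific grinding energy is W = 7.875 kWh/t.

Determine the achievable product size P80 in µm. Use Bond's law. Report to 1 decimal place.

P80 = 197.1 µm

Bond: W = 10·Wi·(1/√P80 − 1/√F80)
⇒ 1/√P80 = W/(10·Wi) + 1/√F80
  = 7.8750/(10·12.3) + 1/√19238 = 0.064024 + 0.007210 = 0.071234
P80 = (1/0.071234)² = 14.0382² = 197.07 µm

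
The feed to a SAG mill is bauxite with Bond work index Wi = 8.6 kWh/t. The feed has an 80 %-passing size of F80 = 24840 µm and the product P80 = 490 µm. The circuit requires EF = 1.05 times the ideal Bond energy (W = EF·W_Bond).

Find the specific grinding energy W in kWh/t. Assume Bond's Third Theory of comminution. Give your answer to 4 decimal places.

W = 10·Wi·[P80^(−½) − F80^(−½)]
1/√490 = 0.045175;  1/√24840 = 0.006345
W = 10·8.6·(0.045175 − 0.006345) = 3.3394 kWh/t
W_actual = 1.05 × 3.3394 = 3.5064 kWh/t

W = 3.5064 kWh/t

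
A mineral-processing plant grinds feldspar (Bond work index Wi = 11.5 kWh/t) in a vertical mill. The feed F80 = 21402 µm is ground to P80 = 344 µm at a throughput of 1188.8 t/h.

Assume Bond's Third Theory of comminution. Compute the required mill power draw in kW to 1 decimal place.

P = 6436.5 kW

W = 10 Wi (P80^-0.5 − F80^-0.5)
W = 10·11.5·(1/√344 − 1/√21402) = 10·11.5·(0.047081) = 5.4143 kWh/t
P_mill = W·ṁ = 5.4143·1188.8 = 6436.5 kW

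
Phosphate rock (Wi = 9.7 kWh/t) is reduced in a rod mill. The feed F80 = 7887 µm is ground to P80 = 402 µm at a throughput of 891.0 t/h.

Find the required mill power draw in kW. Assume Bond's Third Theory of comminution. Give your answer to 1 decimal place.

Bond:  W = 10 Wi (1/√P − 1/√F)
W = 10·9.7·(1/√402 − 1/√7887) = 10·9.7·(0.038615) = 3.7457 kWh/t
P_mill = W·ṁ = 3.7457·891.0 = 3337.4 kW

P = 3337.4 kW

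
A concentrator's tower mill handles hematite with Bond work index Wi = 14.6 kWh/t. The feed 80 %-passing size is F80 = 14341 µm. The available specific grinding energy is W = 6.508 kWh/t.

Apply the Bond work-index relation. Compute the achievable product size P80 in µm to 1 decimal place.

W_Bond = 10·Wi·(1/√P₈₀ − 1/√F₈₀)
⇒ 1/√P80 = W/(10·Wi) + 1/√F80
  = 6.5080/(10·14.6) + 1/√14341 = 0.044575 + 0.008350 = 0.052926
P80 = (1/0.052926)² = 18.8944² = 357.00 µm

P80 = 357.0 µm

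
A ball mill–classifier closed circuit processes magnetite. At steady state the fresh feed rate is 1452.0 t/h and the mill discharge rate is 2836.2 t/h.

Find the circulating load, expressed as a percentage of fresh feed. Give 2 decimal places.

CL = 95.33 %

M = F + R at steady state, so:
R = M − F = 2836.2 − 1452.0 = 1384.2 t/h
CL = 100·R/F = 100·1384.2/1452.0 = 95.33 %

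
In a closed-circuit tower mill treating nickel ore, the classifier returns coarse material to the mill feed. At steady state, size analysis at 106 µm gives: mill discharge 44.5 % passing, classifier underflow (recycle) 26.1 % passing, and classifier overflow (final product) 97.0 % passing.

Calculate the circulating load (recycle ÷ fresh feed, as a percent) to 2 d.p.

CL = 285.33 %

Balance %-passing 106 µm (r = R/F):
(1+r)d = ru + o → r = (o−d)/(d−u)
r = (97.0 − 44.5)/(44.5 − 26.1) = 52.5/18.4 = 2.8533
CL = 100·r = 285.33 %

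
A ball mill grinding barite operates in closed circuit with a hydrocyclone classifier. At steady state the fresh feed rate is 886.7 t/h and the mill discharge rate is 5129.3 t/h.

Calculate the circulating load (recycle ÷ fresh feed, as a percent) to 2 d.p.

Mill node: discharge = fresh + recycle.
R = M − F = 5129.3 − 886.7 = 4242.6 t/h
CL = 100·R/F = 100·4242.6/886.7 = 478.47 %

CL = 478.47 %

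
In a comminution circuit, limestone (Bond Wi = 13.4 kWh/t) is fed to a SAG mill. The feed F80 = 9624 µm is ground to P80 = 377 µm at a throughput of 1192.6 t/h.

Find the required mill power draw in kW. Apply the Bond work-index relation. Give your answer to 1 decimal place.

W = 10 Wi (P80^-0.5 − F80^-0.5)
W = 10·13.4·(1/√377 − 1/√9624) = 10·13.4·(0.041309) = 5.5354 kWh/t
Mill draw = 5.5354 × 1192.6 = 6601.5 kW

P = 6601.5 kW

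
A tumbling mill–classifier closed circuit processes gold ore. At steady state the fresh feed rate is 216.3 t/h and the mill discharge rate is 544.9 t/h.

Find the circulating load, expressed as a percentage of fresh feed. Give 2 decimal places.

CL = 151.92 %

Steady state: M = F + R.
R = M − F = 544.9 − 216.3 = 328.6 t/h
CL = 100·R/F = 100·328.6/216.3 = 151.92 %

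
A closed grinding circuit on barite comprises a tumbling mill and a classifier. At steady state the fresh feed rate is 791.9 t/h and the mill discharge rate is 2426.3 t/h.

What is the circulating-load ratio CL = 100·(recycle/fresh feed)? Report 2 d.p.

CL = 206.39 %

M = F + R at steady state, so:
R = M − F = 2426.3 − 791.9 = 1634.4 t/h
CL = 100·R/F = 100·1634.4/791.9 = 206.39 %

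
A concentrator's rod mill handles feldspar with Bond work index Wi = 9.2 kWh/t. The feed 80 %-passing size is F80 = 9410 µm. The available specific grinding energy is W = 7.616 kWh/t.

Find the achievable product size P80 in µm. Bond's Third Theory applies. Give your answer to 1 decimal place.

P80 = 115.4 µm

W = 10·Wi·[P80^(−½) − F80^(−½)]
P80^(−½) = W/(10 Wi) + F80^(−½)
  = 7.6160/(10·9.2) + 1/√9410 = 0.082783 + 0.010309 = 0.093091
P80 = (1/0.093091)² = 10.7421² = 115.39 µm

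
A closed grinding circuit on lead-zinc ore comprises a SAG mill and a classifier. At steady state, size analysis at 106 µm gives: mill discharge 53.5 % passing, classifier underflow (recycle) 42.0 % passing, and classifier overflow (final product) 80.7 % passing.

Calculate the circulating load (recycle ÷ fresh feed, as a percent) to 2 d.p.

CL = 236.52 %

Mass balance on the −106 µm fraction:
d + r·d = r·u + o → r(d−u) = o−d
r = (80.7 − 53.5)/(53.5 − 42.0) = 27.2/11.5 = 2.3652
CL = 100·r = 236.52 %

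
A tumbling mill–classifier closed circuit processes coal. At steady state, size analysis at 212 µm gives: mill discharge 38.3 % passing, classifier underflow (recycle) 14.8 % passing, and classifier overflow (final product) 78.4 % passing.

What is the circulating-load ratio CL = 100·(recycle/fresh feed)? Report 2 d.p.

CL = 170.64 %

Balance %-passing 212 µm (r = R/F):
Fd + Rd = Ru + Fo ⇒ R/F = (o−d)/(d−u)
r = (78.4 − 38.3)/(38.3 − 14.8) = 40.1/23.5 = 1.7064
CL = 100·r = 170.64 %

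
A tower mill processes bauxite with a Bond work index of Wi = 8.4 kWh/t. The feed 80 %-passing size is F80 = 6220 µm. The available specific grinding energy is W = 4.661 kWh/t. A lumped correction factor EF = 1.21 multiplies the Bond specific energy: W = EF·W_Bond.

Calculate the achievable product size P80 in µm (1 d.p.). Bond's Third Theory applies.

P80 = 291.8 µm

W_Bond = 10·Wi·(1/√P₈₀ − 1/√F₈₀)
W_Bond = W / EF = 4.661 / 1.21 = 3.8521 kWh/t
P80^-0.5 = F80^-0.5 + W_Bond/(10 Wi)
  = 3.8521/(10·8.4) + 1/√6220 = 0.045858 + 0.012680 = 0.058538
P80 = (1/0.058538)² = 17.0831² = 291.83 µm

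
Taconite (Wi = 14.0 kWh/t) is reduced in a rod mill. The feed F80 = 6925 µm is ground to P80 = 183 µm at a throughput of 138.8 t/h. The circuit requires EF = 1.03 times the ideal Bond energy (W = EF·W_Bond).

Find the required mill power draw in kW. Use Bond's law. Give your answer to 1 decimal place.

P = 1239.0 kW

W = 10·Wi·[P80^(−½) − F80^(−½)]
W = 10·14.0·(1/√183 − 1/√6925) = 10·14.0·(0.061905) = 8.6667 kWh/t
Apply correction: 8.6667 × 1.03 = 8.9267 kWh/t
P_mill = W·ṁ = 8.9267·138.8 = 1239.0 kW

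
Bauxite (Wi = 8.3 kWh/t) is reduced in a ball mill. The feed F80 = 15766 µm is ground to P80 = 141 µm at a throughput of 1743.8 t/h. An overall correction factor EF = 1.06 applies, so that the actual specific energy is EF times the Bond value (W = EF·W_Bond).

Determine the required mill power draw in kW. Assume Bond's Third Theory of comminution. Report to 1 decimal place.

P = 11698.4 kW

W_Bond = 10·Wi·(1/√P₈₀ − 1/√F₈₀)
W = 10·8.3·(1/√141 − 1/√15766) = 10·8.3·(0.076251) = 6.3288 kWh/t
Corrected W = EF·W_Bond = 1.06·6.3288 = 6.7086 kWh/t
Mill draw = 6.7086 × 1743.8 = 11698.4 kW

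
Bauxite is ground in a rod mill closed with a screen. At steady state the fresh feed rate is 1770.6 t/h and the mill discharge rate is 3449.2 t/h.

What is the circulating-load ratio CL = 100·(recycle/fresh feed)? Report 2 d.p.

CL = 94.80 %

Discharge = new feed + return, hence
R = M − F = 3449.2 − 1770.6 = 1678.6 t/h
CL = 100·R/F = 100·1678.6/1770.6 = 94.80 %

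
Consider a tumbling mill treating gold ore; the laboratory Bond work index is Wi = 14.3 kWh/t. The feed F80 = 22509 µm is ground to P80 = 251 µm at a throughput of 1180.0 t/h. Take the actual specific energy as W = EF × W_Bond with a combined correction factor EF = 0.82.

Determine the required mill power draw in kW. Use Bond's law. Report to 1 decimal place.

W = 10 Wi / √P80 − 10 Wi / √F80
W = 10·14.3·(1/√251 − 1/√22509) = 10·14.3·(0.056454) = 8.0729 kWh/t
Apply correction: 8.0729 × 0.82 = 6.6198 kWh/t
Mill draw = 6.6198 × 1180.0 = 7811.4 kW

P = 7811.4 kW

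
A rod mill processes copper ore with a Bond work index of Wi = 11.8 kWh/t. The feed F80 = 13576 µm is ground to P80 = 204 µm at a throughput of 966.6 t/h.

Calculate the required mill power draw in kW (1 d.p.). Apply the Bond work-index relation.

P = 7006.8 kW

Bond: W = 10·Wi·(1/√P80 − 1/√F80)
W = 10·11.8·(1/√204 − 1/√13576) = 10·11.8·(0.061431) = 7.2489 kWh/t
Mill draw = 7.2489 × 966.6 = 7006.8 kW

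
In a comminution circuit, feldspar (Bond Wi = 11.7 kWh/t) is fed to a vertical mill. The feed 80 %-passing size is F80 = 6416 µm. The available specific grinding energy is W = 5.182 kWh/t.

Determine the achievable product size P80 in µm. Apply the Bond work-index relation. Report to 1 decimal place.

Bond: W = 10·Wi·(1/√P80 − 1/√F80)
P80^-0.5 = F80^-0.5 + W/(10 Wi)
  = 5.1820/(10·11.7) + 1/√6416 = 0.044291 + 0.012484 = 0.056775
P80 = (1/0.056775)² = 17.6134² = 310.23 µm

P80 = 310.2 µm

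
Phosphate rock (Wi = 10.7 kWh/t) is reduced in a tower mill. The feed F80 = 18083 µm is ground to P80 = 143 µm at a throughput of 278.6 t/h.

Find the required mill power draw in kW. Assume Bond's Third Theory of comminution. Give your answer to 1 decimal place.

P = 2271.2 kW

Bond: W = 10·Wi·(1/√P80 − 1/√F80)
W = 10·10.7·(1/√143 − 1/√18083) = 10·10.7·(0.076188) = 8.1521 kWh/t
Power = W × throughput = 8.1521 kWh/t × 278.6 t/h = 2271.2 kW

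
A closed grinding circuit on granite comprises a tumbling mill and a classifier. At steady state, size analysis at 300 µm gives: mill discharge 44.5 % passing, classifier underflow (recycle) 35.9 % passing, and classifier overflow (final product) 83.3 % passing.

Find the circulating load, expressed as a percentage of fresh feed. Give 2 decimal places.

Balance %-passing 300 µm (r = R/F):
(1+r)d = ru + o → r = (o−d)/(d−u)
r = (83.3 − 44.5)/(44.5 − 35.9) = 38.8/8.6 = 4.5116
CL = 100·r = 451.16 %

CL = 451.16 %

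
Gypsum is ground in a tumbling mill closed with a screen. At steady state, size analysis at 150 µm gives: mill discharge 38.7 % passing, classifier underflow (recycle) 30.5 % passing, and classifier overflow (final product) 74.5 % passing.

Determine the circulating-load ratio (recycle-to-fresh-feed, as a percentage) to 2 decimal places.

Let r = R/F. Size balance at 150 µm:
d + r·d = r·u + o → r(d−u) = o−d
r = (74.5 − 38.7)/(38.7 − 30.5) = 35.8/8.2 = 4.3659
CL = 100·r = 436.59 %

CL = 436.59 %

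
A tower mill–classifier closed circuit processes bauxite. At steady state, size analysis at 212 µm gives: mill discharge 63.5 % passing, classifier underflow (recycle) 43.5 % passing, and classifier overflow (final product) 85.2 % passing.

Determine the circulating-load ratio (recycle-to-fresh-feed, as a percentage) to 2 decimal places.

CL = 108.50 %

Let r = R/F. Size balance at 212 µm:
d + r·d = r·u + o → r(d−u) = o−d
r = (85.2 − 63.5)/(63.5 − 43.5) = 21.7/20.0 = 1.0850
CL = 100·r = 108.50 %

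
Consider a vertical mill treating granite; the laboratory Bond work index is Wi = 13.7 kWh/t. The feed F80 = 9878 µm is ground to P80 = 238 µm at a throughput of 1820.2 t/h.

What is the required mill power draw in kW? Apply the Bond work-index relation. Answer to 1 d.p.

W_Bond = 10·Wi·(1/√P₈₀ − 1/√F₈₀)
W = 10·13.7·(1/√238 − 1/√9878) = 10·13.7·(0.054759) = 7.5020 kWh/t
P = W·T = 7.5020·1820.2 = 13655.1 kW

P = 13655.1 kW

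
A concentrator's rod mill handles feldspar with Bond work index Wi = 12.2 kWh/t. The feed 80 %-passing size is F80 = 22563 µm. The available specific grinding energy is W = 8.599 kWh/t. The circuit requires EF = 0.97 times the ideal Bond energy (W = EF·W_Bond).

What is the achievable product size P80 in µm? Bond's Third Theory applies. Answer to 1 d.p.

W = 10 Wi (1/√P80 − 1/√F80)  [Bond]
W_Bond = W / EF = 8.599 / 0.97 = 8.8649 kWh/t
P80^(−½) = W_Bond/(10 Wi) + F80^(−½)
  = 8.8649/(10·12.2) + 1/√22563 = 0.072664 + 0.006657 = 0.079321
P80 = (1/0.079321)² = 12.6070² = 158.94 µm

P80 = 158.9 µm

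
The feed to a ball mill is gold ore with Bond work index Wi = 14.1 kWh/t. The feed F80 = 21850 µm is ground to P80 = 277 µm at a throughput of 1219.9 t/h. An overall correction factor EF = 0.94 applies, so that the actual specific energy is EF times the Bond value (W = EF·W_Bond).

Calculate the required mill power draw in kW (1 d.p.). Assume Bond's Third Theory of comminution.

P = 8620.9 kW

Bond:  W = 10 Wi (1/√P − 1/√F)
W = 10·14.1·(1/√277 − 1/√21850) = 10·14.1·(0.053319) = 7.5180 kWh/t
W_actual = 0.94 × 7.5180 = 7.0669 kWh/t
P = W·T = 7.0669·1219.9 = 8620.9 kW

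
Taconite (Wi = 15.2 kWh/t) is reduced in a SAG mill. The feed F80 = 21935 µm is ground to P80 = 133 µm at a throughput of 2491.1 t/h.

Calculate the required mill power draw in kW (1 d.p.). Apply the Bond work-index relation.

W = 10 Wi (1/√P80 − 1/√F80)  [Bond]
W = 10·15.2·(1/√133 − 1/√21935) = 10·15.2·(0.079959) = 12.1538 kWh/t
Mill draw = 12.1538 × 2491.1 = 30276.3 kW

P = 30276.3 kW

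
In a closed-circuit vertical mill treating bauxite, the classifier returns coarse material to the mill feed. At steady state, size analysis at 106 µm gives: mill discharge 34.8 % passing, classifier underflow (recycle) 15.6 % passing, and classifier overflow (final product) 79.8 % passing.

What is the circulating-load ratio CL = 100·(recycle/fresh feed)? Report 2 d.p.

CL = 234.38 %

Let r = R/F. Size balance at 106 µm:
Fd + Rd = Ru + Fo ⇒ R/F = (o−d)/(d−u)
r = (79.8 − 34.8)/(34.8 − 15.6) = 45.0/19.2 = 2.3438
CL = 100·r = 234.38 %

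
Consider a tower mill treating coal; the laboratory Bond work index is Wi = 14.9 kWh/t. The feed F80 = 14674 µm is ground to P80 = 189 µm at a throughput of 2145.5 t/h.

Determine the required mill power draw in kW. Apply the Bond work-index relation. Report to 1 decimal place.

P = 20614.3 kW

W = 10 Wi (1/√P80 − 1/√F80)  [Bond]
W = 10·14.9·(1/√189 − 1/√14674) = 10·14.9·(0.064484) = 9.6081 kWh/t
P = W·T = 9.6081·2145.5 = 20614.3 kW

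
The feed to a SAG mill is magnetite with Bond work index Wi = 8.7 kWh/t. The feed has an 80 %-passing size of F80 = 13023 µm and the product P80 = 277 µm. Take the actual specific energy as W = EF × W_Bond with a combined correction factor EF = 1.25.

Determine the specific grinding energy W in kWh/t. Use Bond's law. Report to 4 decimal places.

W = 10·Wi·(P80^(-½) − F80^(-½))
1/√277 = 0.060084;  1/√13023 = 0.008763
W = 10·8.7·(0.060084 − 0.008763) = 4.4650 kWh/t
Corrected W = EF·W_Bond = 1.25·4.4650 = 5.5812 kWh/t

W = 5.5812 kWh/t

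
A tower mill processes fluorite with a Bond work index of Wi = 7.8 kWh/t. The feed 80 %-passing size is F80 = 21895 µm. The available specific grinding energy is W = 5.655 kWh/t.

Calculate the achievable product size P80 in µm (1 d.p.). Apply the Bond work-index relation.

W = 10 Wi / √P80 − 10 Wi / √F80
⇒ 1/√P80 = W/(10 Wi) + 1/√F80
  = 5.6550/(10·7.8) + 1/√21895 = 0.072500 + 0.006758 = 0.079258
P80 = (1/0.079258)² = 12.6170² = 159.19 µm

P80 = 159.2 µm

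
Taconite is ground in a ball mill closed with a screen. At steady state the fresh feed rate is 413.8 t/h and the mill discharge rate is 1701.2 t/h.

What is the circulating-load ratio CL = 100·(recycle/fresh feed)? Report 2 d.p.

CL = 311.12 %

Steady state: M = F + R.
R = M − F = 1701.2 − 413.8 = 1287.4 t/h
CL = 100·R/F = 100·1287.4/413.8 = 311.12 %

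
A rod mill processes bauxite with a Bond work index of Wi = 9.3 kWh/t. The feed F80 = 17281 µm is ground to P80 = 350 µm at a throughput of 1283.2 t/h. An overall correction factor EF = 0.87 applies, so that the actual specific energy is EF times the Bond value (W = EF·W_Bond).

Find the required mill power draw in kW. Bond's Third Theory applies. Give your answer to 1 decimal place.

P = 4759.8 kW

W = 10·Wi·(P80^(-½) − F80^(-½))
W = 10·9.3·(1/√350 − 1/√17281) = 10·9.3·(0.045845) = 4.2636 kWh/t
W_actual = 0.87 × 4.2636 = 3.7093 kWh/t
Power = W × throughput = 3.7093 kWh/t × 1283.2 t/h = 4759.8 kW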